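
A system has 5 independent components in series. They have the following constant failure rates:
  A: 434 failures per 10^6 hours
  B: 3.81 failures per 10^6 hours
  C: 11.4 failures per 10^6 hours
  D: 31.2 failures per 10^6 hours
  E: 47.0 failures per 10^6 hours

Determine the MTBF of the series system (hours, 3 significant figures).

1900

Series of exponential components: λ_sys = Σ λ_i
λ_sys = 0.000434 + 0.00000381 + 0.0000114 + 0.0000312 + 0.0000470 = 5.2741e-04 /h
MTBF = 1 / λ_sys = 1900 h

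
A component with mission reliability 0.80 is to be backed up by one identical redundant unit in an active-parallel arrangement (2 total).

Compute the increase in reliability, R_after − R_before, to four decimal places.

R_before = 0.80
R_after = 1 − (1 − 0.80)^2 = 0.9600
ΔR = 0.9600 − 0.80 = 0.1600

0.1600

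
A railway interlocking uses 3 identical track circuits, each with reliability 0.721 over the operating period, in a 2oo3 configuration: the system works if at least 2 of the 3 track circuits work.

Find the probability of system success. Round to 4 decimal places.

R = Σ_{i=2}^{3} C(3,i) p^i (1−p)^{3−i} with p = 0.721
C(3,2)·0.721^2·0.279^1 = 0.435107
C(3,3)·0.721^3·0.279^0 = 0.374805
Sum = 0.8099

0.8099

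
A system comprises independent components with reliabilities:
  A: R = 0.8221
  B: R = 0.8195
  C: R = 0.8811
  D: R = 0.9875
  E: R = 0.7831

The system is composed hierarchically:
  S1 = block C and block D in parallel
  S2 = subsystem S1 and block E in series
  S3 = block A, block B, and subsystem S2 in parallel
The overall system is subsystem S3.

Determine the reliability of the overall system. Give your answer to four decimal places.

0.9930

Parallel (C and D): 1 − (1 − 0.881100)(1 − 0.987500) = 0.998514
Series ([0.998514] and E): 0.998514 × 0.783100 = 0.781936
Parallel (A, B, and [0.781936]): 1 − (1 − 0.822100)(1 − 0.819500)(1 − 0.781936) = 0.9930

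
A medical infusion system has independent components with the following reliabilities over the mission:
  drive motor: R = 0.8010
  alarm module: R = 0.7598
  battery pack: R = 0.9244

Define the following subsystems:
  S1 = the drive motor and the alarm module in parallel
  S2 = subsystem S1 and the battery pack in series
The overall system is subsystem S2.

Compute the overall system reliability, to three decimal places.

0.880

Parallel (drive motor and alarm module): 1 − (1 − 0.80100)(1 − 0.75980) = 0.95220
Series ([0.95220] and battery pack): 0.95220 × 0.92440 = 0.880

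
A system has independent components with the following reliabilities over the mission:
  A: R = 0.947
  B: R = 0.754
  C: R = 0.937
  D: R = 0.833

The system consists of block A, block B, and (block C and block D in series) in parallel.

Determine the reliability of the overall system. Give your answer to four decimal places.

0.9971

Series (C and D): 0.937000 × 0.833000 = 0.780521
Parallel (A, B, and [0.780521]): 1 − (1 − 0.947000)(1 − 0.754000)(1 − 0.780521) = 0.9971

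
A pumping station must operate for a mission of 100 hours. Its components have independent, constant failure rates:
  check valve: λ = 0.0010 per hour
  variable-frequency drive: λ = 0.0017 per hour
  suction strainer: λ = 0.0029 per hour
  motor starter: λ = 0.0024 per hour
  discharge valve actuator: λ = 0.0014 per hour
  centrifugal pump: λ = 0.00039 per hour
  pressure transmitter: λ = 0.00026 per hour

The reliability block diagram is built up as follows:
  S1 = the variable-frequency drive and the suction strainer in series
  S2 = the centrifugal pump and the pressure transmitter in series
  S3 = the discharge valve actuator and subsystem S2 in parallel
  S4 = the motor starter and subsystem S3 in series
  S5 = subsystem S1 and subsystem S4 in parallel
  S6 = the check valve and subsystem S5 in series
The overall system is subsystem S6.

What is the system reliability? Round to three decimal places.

R(check valve) = exp(−0.0010 × 100) = 0.90484
R(variable-frequency drive) = exp(−0.0017 × 100) = 0.84366
R(suction strainer) = exp(−0.0029 × 100) = 0.74826
R(motor starter) = exp(−0.0024 × 100) = 0.78663
R(discharge valve actuator) = exp(−0.0014 × 100) = 0.86936
R(centrifugal pump) = exp(−0.00039 × 100) = 0.96175
R(pressure transmitter) = exp(−0.00026 × 100) = 0.97434
Series (variable-frequency drive and suction strainer): 0.84366 × 0.74826 = 0.63128
Series (centrifugal pump and pressure transmitter): 0.96175 × 0.97434 = 0.93707
Parallel (discharge valve actuator and [0.93707]): 1 − (1 − 0.86936)(1 − 0.93707) = 0.99178
Series (motor starter and [0.99178]): 0.78663 × 0.99178 = 0.78016
Parallel ([0.63128] and [0.78016]): 1 − (1 − 0.63128)(1 − 0.78016) = 0.91894
Series (check valve and [0.91894]): 0.90484 × 0.91894 = 0.831

0.831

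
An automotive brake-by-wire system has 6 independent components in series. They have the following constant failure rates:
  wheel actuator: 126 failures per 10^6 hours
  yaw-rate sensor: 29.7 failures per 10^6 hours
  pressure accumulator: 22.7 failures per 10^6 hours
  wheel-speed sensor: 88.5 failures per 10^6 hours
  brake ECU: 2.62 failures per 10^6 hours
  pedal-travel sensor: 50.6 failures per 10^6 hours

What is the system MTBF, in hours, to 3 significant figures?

3120

Series of exponential components: λ_sys = Σ λ_i
λ_sys = 0.000126 + 0.0000297 + 0.0000227 + 0.0000885 + 0.00000262 + 0.0000506 = 3.2012e-04 /h
MTBF = 1 / λ_sys = 3120 h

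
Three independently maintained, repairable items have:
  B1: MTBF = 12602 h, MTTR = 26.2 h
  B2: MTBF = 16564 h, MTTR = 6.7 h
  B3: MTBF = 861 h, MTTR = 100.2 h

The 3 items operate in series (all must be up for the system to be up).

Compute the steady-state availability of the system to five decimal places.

A(B1) = MTBF/(MTBF+MTTR) = 12602/(12602+26.2) = 0.997925
A(B2) = MTBF/(MTBF+MTTR) = 16564/(16564+6.7) = 0.999596
A(B3) = MTBF/(MTBF+MTTR) = 861/(861+100.2) = 0.895755
Series availability: 0.997925 × 0.999596 × 0.895755 = 0.89354

0.89354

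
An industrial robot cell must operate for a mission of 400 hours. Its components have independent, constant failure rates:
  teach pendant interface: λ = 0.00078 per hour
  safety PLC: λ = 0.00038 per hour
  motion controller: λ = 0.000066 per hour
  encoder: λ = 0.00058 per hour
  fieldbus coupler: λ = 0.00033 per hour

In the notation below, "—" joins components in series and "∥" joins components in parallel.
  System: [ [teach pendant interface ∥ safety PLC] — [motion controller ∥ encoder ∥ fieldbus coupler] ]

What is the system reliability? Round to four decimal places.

R(teach pendant interface) = exp(−0.00078 × 400) = 0.731982
R(safety PLC) = exp(−0.00038 × 400) = 0.858988
R(motion controller) = exp(−0.000066 × 400) = 0.973945
R(encoder) = exp(−0.00058 × 400) = 0.792946
R(fieldbus coupler) = exp(−0.00033 × 400) = 0.876341
Parallel (teach pendant interface and safety PLC): 1 − (1 − 0.731982)(1 − 0.858988) = 0.962206
Parallel (motion controller, encoder, and fieldbus coupler): 1 − (1 − 0.973945)(1 − 0.792946)(1 − 0.876341) = 0.999333
Series ([0.962206] and [0.999333]): 0.962206 × 0.999333 = 0.9616

0.9616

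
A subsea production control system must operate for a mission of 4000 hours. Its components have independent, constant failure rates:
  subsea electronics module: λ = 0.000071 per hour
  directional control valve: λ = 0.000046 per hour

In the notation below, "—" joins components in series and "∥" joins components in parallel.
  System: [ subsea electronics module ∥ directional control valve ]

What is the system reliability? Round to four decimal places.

0.9584

R(subsea electronics module) = exp(−0.000071 × 4000) = 0.752767
R(directional control valve) = exp(−0.000046 × 4000) = 0.831936
Parallel (subsea electronics module and directional control valve): 1 − (1 − 0.752767)(1 − 0.831936) = 0.9584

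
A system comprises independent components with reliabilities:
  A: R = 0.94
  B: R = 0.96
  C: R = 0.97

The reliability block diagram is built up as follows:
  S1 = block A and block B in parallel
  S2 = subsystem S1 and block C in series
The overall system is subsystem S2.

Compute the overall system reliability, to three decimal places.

Parallel (A and B): 1 − (1 − 0.94000)(1 − 0.96000) = 0.99760
Series ([0.99760] and C): 0.99760 × 0.97000 = 0.968

0.968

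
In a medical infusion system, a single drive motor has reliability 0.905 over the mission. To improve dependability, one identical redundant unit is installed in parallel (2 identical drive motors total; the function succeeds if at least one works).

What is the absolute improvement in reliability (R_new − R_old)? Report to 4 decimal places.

R_before = 0.905
R_after = 1 − (1 − 0.905)^2 = 0.9910
ΔR = 0.9910 − 0.905 = 0.0860

0.0860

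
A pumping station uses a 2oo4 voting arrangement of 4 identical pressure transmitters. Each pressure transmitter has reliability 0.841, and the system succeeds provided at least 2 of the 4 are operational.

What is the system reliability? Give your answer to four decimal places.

0.9858

R = Σ_{i=2}^{4} C(4,i) p^i (1−p)^{4−i} with p = 0.841
C(4,2)·0.841^2·0.159^2 = 0.107285
C(4,3)·0.841^3·0.159^1 = 0.378308
C(4,4)·0.841^4·0.159^0 = 0.500246
Sum = 0.9858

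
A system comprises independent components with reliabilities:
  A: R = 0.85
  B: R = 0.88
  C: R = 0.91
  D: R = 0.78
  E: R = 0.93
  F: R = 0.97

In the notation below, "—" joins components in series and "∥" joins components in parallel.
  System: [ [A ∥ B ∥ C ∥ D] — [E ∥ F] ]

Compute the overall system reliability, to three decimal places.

0.998

Parallel (A, B, C, and D): 1 − (1 − 0.85000)(1 − 0.88000)(1 − 0.91000)(1 − 0.78000) = 0.99964
Parallel (E and F): 1 − (1 − 0.93000)(1 − 0.97000) = 0.99790
Series ([0.99964] and [0.99790]): 0.99964 × 0.99790 = 0.998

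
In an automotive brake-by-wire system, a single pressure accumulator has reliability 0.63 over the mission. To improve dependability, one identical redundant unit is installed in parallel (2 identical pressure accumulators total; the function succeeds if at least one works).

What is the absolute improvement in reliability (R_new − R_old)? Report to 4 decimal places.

0.2331

R_before = 0.63
R_after = 1 − (1 − 0.63)^2 = 0.8631
ΔR = 0.8631 − 0.63 = 0.2331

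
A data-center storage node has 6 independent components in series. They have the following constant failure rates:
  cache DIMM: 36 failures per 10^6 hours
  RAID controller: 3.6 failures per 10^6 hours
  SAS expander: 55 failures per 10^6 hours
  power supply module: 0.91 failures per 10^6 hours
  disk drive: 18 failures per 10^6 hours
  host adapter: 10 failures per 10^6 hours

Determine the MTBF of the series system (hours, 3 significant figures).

8100

Series of exponential components: λ_sys = Σ λ_i
λ_sys = 0.000036 + 0.0000036 + 0.000055 + 0.00000091 + 0.000018 + 0.000010 = 1.2351e-04 /h
MTBF = 1 / λ_sys = 8100 h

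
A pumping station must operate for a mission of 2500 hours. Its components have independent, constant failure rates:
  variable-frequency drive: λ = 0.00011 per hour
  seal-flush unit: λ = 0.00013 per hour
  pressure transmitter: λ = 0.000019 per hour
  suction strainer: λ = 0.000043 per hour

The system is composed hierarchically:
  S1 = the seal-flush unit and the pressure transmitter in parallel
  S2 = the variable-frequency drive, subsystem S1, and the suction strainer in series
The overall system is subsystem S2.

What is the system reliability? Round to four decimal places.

0.6734

R(variable-frequency drive) = exp(−0.00011 × 2500) = 0.759572
R(seal-flush unit) = exp(−0.00013 × 2500) = 0.722527
R(pressure transmitter) = exp(−0.000019 × 2500) = 0.953610
R(suction strainer) = exp(−0.000043 × 2500) = 0.898077
Parallel (seal-flush unit and pressure transmitter): 1 − (1 − 0.722527)(1 − 0.953610) = 0.987128
Series (variable-frequency drive, [0.987128], and suction strainer): 0.759572 × 0.987128 × 0.898077 = 0.6734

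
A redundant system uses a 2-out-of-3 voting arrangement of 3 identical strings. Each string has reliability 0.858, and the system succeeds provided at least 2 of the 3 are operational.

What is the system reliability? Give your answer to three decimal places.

R = Σ_{i=2}^{3} C(3,i) p^i (1−p)^{3−i} with p = 0.858
C(3,2)·0.858^2·0.142^1 = 0.31361
C(3,3)·0.858^3·0.142^0 = 0.63163
Sum = 0.945

0.945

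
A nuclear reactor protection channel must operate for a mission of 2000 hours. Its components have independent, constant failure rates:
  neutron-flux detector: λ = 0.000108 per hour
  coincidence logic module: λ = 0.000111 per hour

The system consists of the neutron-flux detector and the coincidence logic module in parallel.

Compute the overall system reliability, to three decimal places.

R(neutron-flux detector) = exp(−0.000108 × 2000) = 0.80574
R(coincidence logic module) = exp(−0.000111 × 2000) = 0.80092
Parallel (neutron-flux detector and coincidence logic module): 1 − (1 − 0.80574)(1 − 0.80092) = 0.961

0.961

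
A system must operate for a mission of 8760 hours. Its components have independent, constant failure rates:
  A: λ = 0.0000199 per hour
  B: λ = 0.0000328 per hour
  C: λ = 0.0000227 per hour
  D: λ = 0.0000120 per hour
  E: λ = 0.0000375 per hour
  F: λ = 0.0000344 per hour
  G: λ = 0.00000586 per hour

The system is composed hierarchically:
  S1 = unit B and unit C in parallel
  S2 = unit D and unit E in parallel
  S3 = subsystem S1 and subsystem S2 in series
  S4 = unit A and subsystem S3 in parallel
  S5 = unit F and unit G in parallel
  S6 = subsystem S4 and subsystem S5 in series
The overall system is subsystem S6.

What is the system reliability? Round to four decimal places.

0.9757

R(A) = exp(−0.0000199 × 8760) = 0.840025
R(B) = exp(−0.0000328 × 8760) = 0.750266
R(C) = exp(−0.0000227 × 8760) = 0.819671
R(D) = exp(−0.0000120 × 8760) = 0.900216
R(E) = exp(−0.0000375 × 8760) = 0.720003
R(F) = exp(−0.0000344 × 8760) = 0.739823
R(G) = exp(−0.00000586 × 8760) = 0.949962
Parallel (B and C): 1 − (1 − 0.750266)(1 − 0.819671) = 0.954966
Parallel (D and E): 1 − (1 − 0.900216)(1 − 0.720003) = 0.972061
Series ([0.954966] and [0.972061]): 0.954966 × 0.972061 = 0.928285
Parallel (A and [0.928285]): 1 − (1 − 0.840025)(1 − 0.928285) = 0.988527
Parallel (F and G): 1 − (1 − 0.739823)(1 − 0.949962) = 0.986981
Series ([0.988527] and [0.986981]): 0.988527 × 0.986981 = 0.9757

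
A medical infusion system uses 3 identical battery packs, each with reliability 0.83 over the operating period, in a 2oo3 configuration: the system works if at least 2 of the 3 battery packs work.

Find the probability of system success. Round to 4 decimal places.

R = Σ_{i=2}^{3} C(3,i) p^i (1−p)^{3−i} with p = 0.83
C(3,2)·0.83^2·0.17^1 = 0.351339
C(3,3)·0.83^3·0.17^0 = 0.571787
Sum = 0.9231

0.9231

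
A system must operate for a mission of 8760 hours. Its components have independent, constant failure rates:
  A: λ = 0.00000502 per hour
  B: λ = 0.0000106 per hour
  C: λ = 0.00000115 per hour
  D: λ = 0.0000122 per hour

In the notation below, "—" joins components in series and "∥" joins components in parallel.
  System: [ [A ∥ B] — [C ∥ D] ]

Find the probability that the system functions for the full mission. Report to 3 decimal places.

0.995

R(A) = exp(−0.00000502 × 8760) = 0.95698
R(B) = exp(−0.0000106 × 8760) = 0.91132
R(C) = exp(−0.00000115 × 8760) = 0.98998
R(D) = exp(−0.0000122 × 8760) = 0.89864
Parallel (A and B): 1 − (1 − 0.95698)(1 − 0.91132) = 0.99618
Parallel (C and D): 1 − (1 − 0.98998)(1 − 0.89864) = 0.99898
Series ([0.99618] and [0.99898]): 0.99618 × 0.99898 = 0.995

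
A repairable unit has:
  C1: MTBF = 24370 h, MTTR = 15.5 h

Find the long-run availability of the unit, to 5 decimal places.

0.99936

A(C1) = MTBF/(MTBF+MTTR) = 24370/(24370+15.5) = 0.99936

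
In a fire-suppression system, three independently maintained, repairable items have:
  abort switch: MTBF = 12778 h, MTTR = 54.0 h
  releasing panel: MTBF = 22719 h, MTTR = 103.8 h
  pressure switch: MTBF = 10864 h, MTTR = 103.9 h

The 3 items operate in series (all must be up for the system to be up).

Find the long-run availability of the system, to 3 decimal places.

A(abort switch) = MTBF/(MTBF+MTTR) = 12778/(12778+54.0) = 0.995792
A(releasing panel) = MTBF/(MTBF+MTTR) = 22719/(22719+103.8) = 0.995452
A(pressure switch) = MTBF/(MTBF+MTTR) = 10864/(10864+103.9) = 0.990527
Series availability: 0.995792 × 0.995452 × 0.990527 = 0.982

0.982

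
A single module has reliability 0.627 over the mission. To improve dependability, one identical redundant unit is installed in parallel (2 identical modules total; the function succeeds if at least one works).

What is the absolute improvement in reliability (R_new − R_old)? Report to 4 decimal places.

0.2339

R_before = 0.627
R_after = 1 − (1 − 0.627)^2 = 0.8609
ΔR = 0.8609 − 0.627 = 0.2339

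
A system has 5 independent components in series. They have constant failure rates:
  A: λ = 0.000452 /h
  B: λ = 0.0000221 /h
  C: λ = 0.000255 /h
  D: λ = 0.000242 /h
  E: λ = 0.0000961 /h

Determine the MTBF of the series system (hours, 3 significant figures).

Series of exponential components: λ_sys = Σ λ_i
λ_sys = 0.000452 + 0.0000221 + 0.000255 + 0.000242 + 0.0000961 = 1.0672e-03 /h
MTBF = 1 / λ_sys = 937 h

937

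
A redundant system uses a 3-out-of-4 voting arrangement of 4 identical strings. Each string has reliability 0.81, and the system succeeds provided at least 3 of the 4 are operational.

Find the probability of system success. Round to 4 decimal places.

0.8344

R = Σ_{i=3}^{4} C(4,i) p^i (1−p)^{4−i} with p = 0.81
C(4,3)·0.81^3·0.19^1 = 0.403895
C(4,4)·0.81^4·0.19^0 = 0.430467
Sum = 0.8344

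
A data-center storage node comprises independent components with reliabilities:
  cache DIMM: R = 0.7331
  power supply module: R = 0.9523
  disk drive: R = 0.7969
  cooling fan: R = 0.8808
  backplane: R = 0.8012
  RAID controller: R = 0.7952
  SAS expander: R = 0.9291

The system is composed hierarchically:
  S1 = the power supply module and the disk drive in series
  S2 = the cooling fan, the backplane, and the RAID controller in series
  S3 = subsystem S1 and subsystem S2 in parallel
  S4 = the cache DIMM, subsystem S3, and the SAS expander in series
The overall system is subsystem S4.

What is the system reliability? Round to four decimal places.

Series (power supply module and disk drive): 0.952300 × 0.796900 = 0.758888
Series (cooling fan, backplane, and RAID controller): 0.880800 × 0.801200 × 0.795200 = 0.561170
Parallel ([0.758888] and [0.561170]): 1 − (1 − 0.758888)(1 − 0.561170) = 0.894193
Series (cache DIMM, [0.894193], and SAS expander): 0.733100 × 0.894193 × 0.929100 = 0.6091

0.6091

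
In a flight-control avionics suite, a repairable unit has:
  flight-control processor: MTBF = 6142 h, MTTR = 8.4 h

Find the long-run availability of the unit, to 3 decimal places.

A(flight-control processor) = MTBF/(MTBF+MTTR) = 6142/(6142+8.4) = 0.999

0.999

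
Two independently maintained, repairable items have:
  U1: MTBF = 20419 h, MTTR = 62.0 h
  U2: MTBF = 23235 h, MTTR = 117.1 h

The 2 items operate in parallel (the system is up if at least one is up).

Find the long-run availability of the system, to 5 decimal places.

A(U1) = MTBF/(MTBF+MTTR) = 20419/(20419+62.0) = 0.996973
A(U2) = MTBF/(MTBF+MTTR) = 23235/(23235+117.1) = 0.994985
Parallel availability: 1 − (1 − 0.996973)(1 − 0.994985) = 0.99998

0.99998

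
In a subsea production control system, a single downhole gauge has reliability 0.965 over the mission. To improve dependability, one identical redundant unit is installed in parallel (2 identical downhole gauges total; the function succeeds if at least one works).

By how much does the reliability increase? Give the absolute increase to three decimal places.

0.034

R_before = 0.965
R_after = 1 − (1 − 0.965)^2 = 0.999
ΔR = 0.999 − 0.965 = 0.034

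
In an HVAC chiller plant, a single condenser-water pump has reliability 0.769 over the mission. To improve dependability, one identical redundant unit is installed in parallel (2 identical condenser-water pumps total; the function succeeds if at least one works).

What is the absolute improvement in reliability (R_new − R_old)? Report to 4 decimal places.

R_before = 0.769
R_after = 1 − (1 − 0.769)^2 = 0.9466
ΔR = 0.9466 − 0.769 = 0.1776

0.1776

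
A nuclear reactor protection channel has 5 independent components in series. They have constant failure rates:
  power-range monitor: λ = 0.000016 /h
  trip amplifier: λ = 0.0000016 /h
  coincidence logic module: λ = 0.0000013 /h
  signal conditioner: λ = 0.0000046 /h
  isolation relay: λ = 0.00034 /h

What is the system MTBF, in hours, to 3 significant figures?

2750

Series of exponential components: λ_sys = Σ λ_i
λ_sys = 0.000016 + 0.0000016 + 0.0000013 + 0.0000046 + 0.00034 = 3.6350e-04 /h
MTBF = 1 / λ_sys = 2750 h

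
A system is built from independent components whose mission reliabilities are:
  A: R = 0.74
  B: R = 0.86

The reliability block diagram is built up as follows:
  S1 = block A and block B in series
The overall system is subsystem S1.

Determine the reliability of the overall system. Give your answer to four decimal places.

0.6364

Series (A and B): 0.740000 × 0.860000 = 0.6364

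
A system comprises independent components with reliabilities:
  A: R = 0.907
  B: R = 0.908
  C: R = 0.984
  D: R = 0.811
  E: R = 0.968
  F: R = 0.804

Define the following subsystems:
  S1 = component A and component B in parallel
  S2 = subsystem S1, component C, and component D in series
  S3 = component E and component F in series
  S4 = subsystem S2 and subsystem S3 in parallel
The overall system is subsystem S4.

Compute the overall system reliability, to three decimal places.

Parallel (A and B): 1 − (1 − 0.90700)(1 − 0.90800) = 0.99144
Series ([0.99144], C, and D): 0.99144 × 0.98400 × 0.81100 = 0.79119
Series (E and F): 0.96800 × 0.80400 = 0.77827
Parallel ([0.79119] and [0.77827]): 1 − (1 − 0.79119)(1 − 0.77827) = 0.954

0.954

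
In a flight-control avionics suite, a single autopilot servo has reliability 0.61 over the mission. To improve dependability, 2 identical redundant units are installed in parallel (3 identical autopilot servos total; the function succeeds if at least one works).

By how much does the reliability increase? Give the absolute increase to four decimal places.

0.3307

R_before = 0.61
R_after = 1 − (1 − 0.61)^3 = 0.9407
ΔR = 0.9407 − 0.61 = 0.3307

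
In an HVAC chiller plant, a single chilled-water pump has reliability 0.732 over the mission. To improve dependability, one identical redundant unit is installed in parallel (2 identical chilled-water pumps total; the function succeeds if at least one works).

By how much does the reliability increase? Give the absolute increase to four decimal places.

0.1962

R_before = 0.732
R_after = 1 − (1 − 0.732)^2 = 0.9282
ΔR = 0.9282 − 0.732 = 0.1962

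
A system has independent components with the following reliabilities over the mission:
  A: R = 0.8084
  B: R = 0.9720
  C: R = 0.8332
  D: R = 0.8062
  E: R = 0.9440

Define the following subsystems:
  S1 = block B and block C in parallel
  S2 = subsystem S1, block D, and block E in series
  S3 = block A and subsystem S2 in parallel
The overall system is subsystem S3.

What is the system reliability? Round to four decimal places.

Parallel (B and C): 1 − (1 − 0.972000)(1 − 0.833200) = 0.995330
Series ([0.995330], D, and E): 0.995330 × 0.806200 × 0.944000 = 0.757499
Parallel (A and [0.757499]): 1 − (1 − 0.808400)(1 − 0.757499) = 0.9535

0.9535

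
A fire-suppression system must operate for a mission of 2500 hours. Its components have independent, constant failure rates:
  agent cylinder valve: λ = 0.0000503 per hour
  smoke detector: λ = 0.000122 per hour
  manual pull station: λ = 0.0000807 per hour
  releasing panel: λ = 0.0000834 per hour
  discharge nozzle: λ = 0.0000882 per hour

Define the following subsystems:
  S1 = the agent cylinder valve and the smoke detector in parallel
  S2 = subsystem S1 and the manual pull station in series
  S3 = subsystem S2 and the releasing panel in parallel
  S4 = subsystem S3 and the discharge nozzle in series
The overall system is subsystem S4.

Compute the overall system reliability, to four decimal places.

0.7707

R(agent cylinder valve) = exp(−0.0000503 × 2500) = 0.881835
R(smoke detector) = exp(−0.000122 × 2500) = 0.737123
R(manual pull station) = exp(−0.0000807 × 2500) = 0.817299
R(releasing panel) = exp(−0.0000834 × 2500) = 0.811801
R(discharge nozzle) = exp(−0.0000882 × 2500) = 0.802118
Parallel (agent cylinder valve and smoke detector): 1 − (1 − 0.881835)(1 − 0.737123) = 0.968937
Series ([0.968937] and manual pull station): 0.968937 × 0.817299 = 0.791911
Parallel ([0.791911] and releasing panel): 1 − (1 − 0.791911)(1 − 0.811801) = 0.960838
Series ([0.960838] and discharge nozzle): 0.960838 × 0.802118 = 0.7707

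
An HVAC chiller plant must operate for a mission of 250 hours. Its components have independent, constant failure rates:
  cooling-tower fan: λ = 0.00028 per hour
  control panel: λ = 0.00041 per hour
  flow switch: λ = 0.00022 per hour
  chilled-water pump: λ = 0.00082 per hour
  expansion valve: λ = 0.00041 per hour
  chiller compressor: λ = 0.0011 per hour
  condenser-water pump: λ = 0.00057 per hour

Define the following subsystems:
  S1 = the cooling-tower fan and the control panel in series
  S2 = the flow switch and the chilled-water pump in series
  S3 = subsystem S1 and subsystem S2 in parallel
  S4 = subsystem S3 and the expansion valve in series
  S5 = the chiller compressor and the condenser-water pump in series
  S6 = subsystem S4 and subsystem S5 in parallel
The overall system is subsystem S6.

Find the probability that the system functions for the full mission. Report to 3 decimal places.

0.956

R(cooling-tower fan) = exp(−0.00028 × 250) = 0.93239
R(control panel) = exp(−0.00041 × 250) = 0.90258
R(flow switch) = exp(−0.00022 × 250) = 0.94649
R(chilled-water pump) = exp(−0.00082 × 250) = 0.81465
R(expansion valve) = exp(−0.00041 × 250) = 0.90258
R(chiller compressor) = exp(−0.0011 × 250) = 0.75957
R(condenser-water pump) = exp(−0.00057 × 250) = 0.86719
Series (cooling-tower fan and control panel): 0.93239 × 0.90258 = 0.84156
Series (flow switch and chilled-water pump): 0.94649 × 0.81465 = 0.77106
Parallel ([0.84156] and [0.77106]): 1 − (1 − 0.84156)(1 − 0.77106) = 0.96373
Series ([0.96373] and expansion valve): 0.96373 × 0.90258 = 0.86984
Series (chiller compressor and condenser-water pump): 0.75957 × 0.86719 = 0.65869
Parallel ([0.86984] and [0.65869]): 1 − (1 − 0.86984)(1 − 0.65869) = 0.956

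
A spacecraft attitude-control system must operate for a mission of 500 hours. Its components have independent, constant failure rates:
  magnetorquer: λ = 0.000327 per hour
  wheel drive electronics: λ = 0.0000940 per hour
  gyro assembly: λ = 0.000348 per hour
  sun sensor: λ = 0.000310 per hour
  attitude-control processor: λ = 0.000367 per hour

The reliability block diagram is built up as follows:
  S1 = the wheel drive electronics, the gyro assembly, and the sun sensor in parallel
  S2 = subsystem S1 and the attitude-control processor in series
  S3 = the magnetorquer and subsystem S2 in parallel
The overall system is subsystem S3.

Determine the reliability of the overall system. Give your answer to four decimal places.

R(magnetorquer) = exp(−0.000327 × 500) = 0.849166
R(wheel drive electronics) = exp(−0.0000940 × 500) = 0.954087
R(gyro assembly) = exp(−0.000348 × 500) = 0.840297
R(sun sensor) = exp(−0.000310 × 500) = 0.856415
R(attitude-control processor) = exp(−0.000367 × 500) = 0.832352
Parallel (wheel drive electronics, gyro assembly, and sun sensor): 1 − (1 − 0.954087)(1 − 0.840297)(1 − 0.856415) = 0.998947
Series ([0.998947] and attitude-control processor): 0.998947 × 0.832352 = 0.831476
Parallel (magnetorquer and [0.831476]): 1 − (1 − 0.849166)(1 − 0.831476) = 0.9746

0.9746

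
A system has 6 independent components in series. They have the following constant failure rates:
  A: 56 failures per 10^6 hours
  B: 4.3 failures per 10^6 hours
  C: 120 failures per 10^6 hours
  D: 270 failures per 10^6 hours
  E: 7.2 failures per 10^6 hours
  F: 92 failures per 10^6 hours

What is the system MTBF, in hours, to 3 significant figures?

Series of exponential components: λ_sys = Σ λ_i
λ_sys = 0.000056 + 0.0000043 + 0.00012 + 0.00027 + 0.0000072 + 0.000092 = 5.4950e-04 /h
MTBF = 1 / λ_sys = 1820 h

1820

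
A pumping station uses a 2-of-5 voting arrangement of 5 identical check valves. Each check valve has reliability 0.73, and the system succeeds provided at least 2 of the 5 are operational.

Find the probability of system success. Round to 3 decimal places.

0.979

R = Σ_{i=2}^{5} C(5,i) p^i (1−p)^{5−i} with p = 0.73
C(5,2)·0.73^2·0.27^3 = 0.10489
C(5,3)·0.73^3·0.27^2 = 0.28359
C(5,4)·0.73^4·0.27^1 = 0.38338
C(5,5)·0.73^5·0.27^0 = 0.20731
Sum = 0.979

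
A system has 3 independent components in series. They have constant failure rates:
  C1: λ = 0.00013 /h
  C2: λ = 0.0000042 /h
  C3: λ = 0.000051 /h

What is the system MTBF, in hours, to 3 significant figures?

5400

Series of exponential components: λ_sys = Σ λ_i
λ_sys = 0.00013 + 0.0000042 + 0.000051 = 1.8520e-04 /h
MTBF = 1 / λ_sys = 5400 h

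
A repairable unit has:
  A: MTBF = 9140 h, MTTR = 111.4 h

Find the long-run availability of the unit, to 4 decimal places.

A(A) = MTBF/(MTBF+MTTR) = 9140/(9140+111.4) = 0.9880

0.9880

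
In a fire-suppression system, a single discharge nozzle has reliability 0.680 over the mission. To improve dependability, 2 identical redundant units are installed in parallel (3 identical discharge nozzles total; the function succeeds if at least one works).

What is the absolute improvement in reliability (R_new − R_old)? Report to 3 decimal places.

R_before = 0.680
R_after = 1 − (1 − 0.680)^3 = 0.967
ΔR = 0.967 − 0.680 = 0.287

0.287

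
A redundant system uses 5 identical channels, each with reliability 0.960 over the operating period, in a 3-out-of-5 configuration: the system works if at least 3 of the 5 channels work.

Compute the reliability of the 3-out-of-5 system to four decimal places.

R = Σ_{i=3}^{5} C(5,i) p^i (1−p)^{5−i} with p = 0.960
C(5,3)·0.960^3·0.040^2 = 0.014156
C(5,4)·0.960^4·0.040^1 = 0.169869
C(5,5)·0.960^5·0.040^0 = 0.815373
Sum = 0.9994

0.9994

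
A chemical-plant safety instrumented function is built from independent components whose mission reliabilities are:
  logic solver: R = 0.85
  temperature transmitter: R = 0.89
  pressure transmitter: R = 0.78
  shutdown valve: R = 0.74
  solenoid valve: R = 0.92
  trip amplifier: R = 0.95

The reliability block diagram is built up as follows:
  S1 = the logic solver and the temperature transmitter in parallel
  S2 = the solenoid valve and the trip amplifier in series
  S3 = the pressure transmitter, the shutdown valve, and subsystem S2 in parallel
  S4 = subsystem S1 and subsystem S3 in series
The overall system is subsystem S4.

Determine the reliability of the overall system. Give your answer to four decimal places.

Parallel (logic solver and temperature transmitter): 1 − (1 − 0.850000)(1 − 0.890000) = 0.983500
Series (solenoid valve and trip amplifier): 0.920000 × 0.950000 = 0.874000
Parallel (pressure transmitter, shutdown valve, and [0.874000]): 1 − (1 − 0.780000)(1 − 0.740000)(1 − 0.874000) = 0.992793
Series ([0.983500] and [0.992793]): 0.983500 × 0.992793 = 0.9764

0.9764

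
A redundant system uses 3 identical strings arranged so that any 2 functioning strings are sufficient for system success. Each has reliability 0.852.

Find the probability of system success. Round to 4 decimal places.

0.9408

R = Σ_{i=2}^{3} C(3,i) p^i (1−p)^{3−i} with p = 0.852
C(3,2)·0.852^2·0.148^1 = 0.322301
C(3,3)·0.852^3·0.148^0 = 0.618470
Sum = 0.9408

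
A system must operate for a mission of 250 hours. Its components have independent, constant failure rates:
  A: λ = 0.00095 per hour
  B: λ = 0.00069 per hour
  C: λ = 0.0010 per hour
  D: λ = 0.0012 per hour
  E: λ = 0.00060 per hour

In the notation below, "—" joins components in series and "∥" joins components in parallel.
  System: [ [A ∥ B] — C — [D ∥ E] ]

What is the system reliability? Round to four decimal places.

0.7255

R(A) = exp(−0.00095 × 250) = 0.788597
R(B) = exp(−0.00069 × 250) = 0.841558
R(C) = exp(−0.0010 × 250) = 0.778801
R(D) = exp(−0.0012 × 250) = 0.740818
R(E) = exp(−0.00060 × 250) = 0.860708
Parallel (A and B): 1 − (1 − 0.788597)(1 − 0.841558) = 0.966505
Parallel (D and E): 1 − (1 − 0.740818)(1 − 0.860708) = 0.963898
Series ([0.966505], C, and [0.963898]): 0.966505 × 0.778801 × 0.963898 = 0.7255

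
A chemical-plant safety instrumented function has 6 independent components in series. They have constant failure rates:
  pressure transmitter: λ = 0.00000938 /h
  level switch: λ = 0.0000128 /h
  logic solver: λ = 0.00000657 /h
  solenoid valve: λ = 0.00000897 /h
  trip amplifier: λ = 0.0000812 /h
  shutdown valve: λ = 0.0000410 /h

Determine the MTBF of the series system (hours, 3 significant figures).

Series of exponential components: λ_sys = Σ λ_i
λ_sys = 0.00000938 + 0.0000128 + 0.00000657 + 0.00000897 + 0.0000812 + 0.0000410 = 1.5992e-04 /h
MTBF = 1 / λ_sys = 6250 h

6250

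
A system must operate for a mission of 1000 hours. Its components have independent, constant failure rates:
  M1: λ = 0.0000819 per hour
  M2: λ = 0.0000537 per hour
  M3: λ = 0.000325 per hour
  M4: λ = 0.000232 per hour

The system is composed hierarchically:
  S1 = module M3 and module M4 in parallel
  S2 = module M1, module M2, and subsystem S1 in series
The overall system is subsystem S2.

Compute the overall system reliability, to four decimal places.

0.8230

R(M1) = exp(−0.0000819 × 1000) = 0.921364
R(M2) = exp(−0.0000537 × 1000) = 0.947716
R(M3) = exp(−0.000325 × 1000) = 0.722527
R(M4) = exp(−0.000232 × 1000) = 0.792946
Parallel (M3 and M4): 1 − (1 − 0.722527)(1 − 0.792946) = 0.942548
Series (M1, M2, and [0.942548]): 0.921364 × 0.947716 × 0.942548 = 0.8230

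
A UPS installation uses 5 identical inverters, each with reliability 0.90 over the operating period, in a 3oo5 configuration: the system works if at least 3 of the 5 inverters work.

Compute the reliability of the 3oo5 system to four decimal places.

R = Σ_{i=3}^{5} C(5,i) p^i (1−p)^{5−i} with p = 0.90
C(5,3)·0.90^3·0.10^2 = 0.072900
C(5,4)·0.90^4·0.10^1 = 0.328050
C(5,5)·0.90^5·0.10^0 = 0.590490
Sum = 0.9914

0.9914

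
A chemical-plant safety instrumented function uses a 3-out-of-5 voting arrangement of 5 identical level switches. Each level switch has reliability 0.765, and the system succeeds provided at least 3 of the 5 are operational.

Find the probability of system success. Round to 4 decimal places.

0.9117

R = Σ_{i=3}^{5} C(5,i) p^i (1−p)^{5−i} with p = 0.765
C(5,3)·0.765^3·0.235^2 = 0.247241
C(5,4)·0.765^4·0.235^1 = 0.402424
C(5,5)·0.765^5·0.235^0 = 0.262004
Sum = 0.9117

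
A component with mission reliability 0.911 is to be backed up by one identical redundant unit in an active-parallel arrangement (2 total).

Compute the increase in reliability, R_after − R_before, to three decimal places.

0.081

R_before = 0.911
R_after = 1 − (1 − 0.911)^2 = 0.992
ΔR = 0.992 − 0.911 = 0.081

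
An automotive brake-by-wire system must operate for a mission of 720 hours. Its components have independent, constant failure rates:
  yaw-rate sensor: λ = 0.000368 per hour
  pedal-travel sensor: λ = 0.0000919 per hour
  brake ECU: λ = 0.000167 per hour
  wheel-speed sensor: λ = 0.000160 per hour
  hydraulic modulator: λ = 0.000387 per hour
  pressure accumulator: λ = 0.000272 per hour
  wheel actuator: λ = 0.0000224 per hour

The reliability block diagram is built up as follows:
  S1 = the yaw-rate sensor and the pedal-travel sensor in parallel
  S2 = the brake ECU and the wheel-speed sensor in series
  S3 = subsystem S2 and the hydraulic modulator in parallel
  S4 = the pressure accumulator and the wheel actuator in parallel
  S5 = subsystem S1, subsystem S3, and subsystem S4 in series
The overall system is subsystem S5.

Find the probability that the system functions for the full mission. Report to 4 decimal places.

0.9322

R(yaw-rate sensor) = exp(−0.000368 × 720) = 0.767237
R(pedal-travel sensor) = exp(−0.0000919 × 720) = 0.935974
R(brake ECU) = exp(−0.000167 × 720) = 0.886708
R(wheel-speed sensor) = exp(−0.000160 × 720) = 0.891188
R(hydraulic modulator) = exp(−0.000387 × 720) = 0.756812
R(pressure accumulator) = exp(−0.000272 × 720) = 0.822144
R(wheel actuator) = exp(−0.0000224 × 720) = 0.984001
Parallel (yaw-rate sensor and pedal-travel sensor): 1 − (1 − 0.767237)(1 − 0.935974) = 0.985097
Series (brake ECU and wheel-speed sensor): 0.886708 × 0.891188 = 0.790224
Parallel ([0.790224] and hydraulic modulator): 1 − (1 − 0.790224)(1 − 0.756812) = 0.948985
Parallel (pressure accumulator and wheel actuator): 1 − (1 − 0.822144)(1 − 0.984001) = 0.997154
Series ([0.985097], [0.948985], and [0.997154]): 0.985097 × 0.948985 × 0.997154 = 0.9322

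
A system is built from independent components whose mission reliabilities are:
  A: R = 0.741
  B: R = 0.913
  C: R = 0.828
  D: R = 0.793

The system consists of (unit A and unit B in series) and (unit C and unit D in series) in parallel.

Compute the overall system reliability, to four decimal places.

Series (A and B): 0.741000 × 0.913000 = 0.676533
Series (C and D): 0.828000 × 0.793000 = 0.656604
Parallel ([0.676533] and [0.656604]): 1 − (1 − 0.676533)(1 − 0.656604) = 0.8889

0.8889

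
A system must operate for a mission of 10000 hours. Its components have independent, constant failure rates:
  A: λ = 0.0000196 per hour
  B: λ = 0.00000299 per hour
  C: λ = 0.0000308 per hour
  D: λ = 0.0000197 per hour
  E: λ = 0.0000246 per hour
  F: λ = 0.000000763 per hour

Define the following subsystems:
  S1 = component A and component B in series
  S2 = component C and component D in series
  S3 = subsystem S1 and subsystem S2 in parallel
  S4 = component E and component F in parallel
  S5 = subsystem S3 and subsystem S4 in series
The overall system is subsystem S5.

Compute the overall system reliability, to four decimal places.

0.9183

R(A) = exp(−0.0000196 × 10000) = 0.822012
R(B) = exp(−0.00000299 × 10000) = 0.970543
R(C) = exp(−0.0000308 × 10000) = 0.734915
R(D) = exp(−0.0000197 × 10000) = 0.821191
R(E) = exp(−0.0000246 × 10000) = 0.781922
R(F) = exp(−0.000000763 × 10000) = 0.992399
Series (A and B): 0.822012 × 0.970543 = 0.797798
Series (C and D): 0.734915 × 0.821191 = 0.603506
Parallel ([0.797798] and [0.603506]): 1 − (1 − 0.797798)(1 − 0.603506) = 0.919828
Parallel (E and F): 1 − (1 − 0.781922)(1 − 0.992399) = 0.998342
Series ([0.919828] and [0.998342]): 0.919828 × 0.998342 = 0.9183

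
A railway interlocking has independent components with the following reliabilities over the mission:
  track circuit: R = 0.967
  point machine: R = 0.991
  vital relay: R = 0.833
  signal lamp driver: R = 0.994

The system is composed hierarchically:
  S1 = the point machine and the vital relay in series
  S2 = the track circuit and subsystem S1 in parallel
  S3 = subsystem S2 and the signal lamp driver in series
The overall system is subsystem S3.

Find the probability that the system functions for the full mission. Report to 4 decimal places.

Series (point machine and vital relay): 0.991000 × 0.833000 = 0.825503
Parallel (track circuit and [0.825503]): 1 − (1 − 0.967000)(1 − 0.825503) = 0.994242
Series ([0.994242] and signal lamp driver): 0.994242 × 0.994000 = 0.9883

0.9883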